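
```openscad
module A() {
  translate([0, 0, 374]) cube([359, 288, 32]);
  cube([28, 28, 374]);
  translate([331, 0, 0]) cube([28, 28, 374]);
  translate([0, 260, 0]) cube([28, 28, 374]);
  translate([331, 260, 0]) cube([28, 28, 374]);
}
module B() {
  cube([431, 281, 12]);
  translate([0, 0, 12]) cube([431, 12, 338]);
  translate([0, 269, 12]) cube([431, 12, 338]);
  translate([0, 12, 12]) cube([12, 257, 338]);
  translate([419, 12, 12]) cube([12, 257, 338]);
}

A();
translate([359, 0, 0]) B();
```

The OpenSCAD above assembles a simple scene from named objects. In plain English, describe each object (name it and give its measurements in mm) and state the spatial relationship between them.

A is a four-legged stool. The seat is a 359×288×32 mm slab whose top surface is at z = 406 mm; four square legs, each 28×28 mm in cross-section, run from the floor (z = 0) to the underside of the seat, each flush with a corner of the seat.

B is an open-topped rectangular box: outside dimensions 431×281×350 mm, with a uniform wall and base thickness of 12 mm. The base is a full 431×281 slab on the floor; four walls sit on top of the base. The front and back walls (the −y and +y sides) span the full width; the two side walls fit between them.

The open box is against the stool's +x side, with their −y faces flush.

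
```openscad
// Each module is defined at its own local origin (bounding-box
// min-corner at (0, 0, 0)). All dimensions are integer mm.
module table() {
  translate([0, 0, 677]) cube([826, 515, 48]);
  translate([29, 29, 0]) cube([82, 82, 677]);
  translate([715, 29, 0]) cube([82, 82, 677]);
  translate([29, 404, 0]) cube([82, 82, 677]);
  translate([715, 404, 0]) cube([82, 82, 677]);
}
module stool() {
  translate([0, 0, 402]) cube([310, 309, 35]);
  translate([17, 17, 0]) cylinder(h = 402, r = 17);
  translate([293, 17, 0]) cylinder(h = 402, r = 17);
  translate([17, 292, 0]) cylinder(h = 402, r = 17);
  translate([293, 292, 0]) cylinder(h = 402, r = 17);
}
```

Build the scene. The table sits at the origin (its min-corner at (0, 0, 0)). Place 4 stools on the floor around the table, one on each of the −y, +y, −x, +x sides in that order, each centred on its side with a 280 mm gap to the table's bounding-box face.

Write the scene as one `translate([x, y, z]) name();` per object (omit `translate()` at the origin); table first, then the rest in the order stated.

table();
translate([258, -589, 0]) stool();
translate([258, 795, 0]) stool();
translate([-590, 103, 0]) stool();
translate([1106, 103, 0]) stool();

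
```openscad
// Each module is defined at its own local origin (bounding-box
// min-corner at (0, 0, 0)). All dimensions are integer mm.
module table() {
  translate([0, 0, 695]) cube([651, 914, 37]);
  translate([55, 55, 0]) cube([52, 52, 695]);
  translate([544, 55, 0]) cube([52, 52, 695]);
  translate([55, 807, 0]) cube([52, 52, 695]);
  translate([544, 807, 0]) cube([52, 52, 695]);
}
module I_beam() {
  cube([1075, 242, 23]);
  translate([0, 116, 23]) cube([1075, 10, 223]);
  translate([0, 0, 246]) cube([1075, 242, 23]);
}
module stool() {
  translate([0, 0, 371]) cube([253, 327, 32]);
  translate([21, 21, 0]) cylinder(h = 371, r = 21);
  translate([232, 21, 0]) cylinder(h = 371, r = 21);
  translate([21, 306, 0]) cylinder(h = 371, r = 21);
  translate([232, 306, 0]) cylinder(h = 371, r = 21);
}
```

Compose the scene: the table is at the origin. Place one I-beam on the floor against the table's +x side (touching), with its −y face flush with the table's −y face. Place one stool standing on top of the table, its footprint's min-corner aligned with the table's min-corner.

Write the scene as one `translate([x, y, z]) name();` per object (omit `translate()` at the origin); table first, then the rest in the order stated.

table();
translate([651, 0, 0]) I_beam();
translate([0, 0, 732]) stool();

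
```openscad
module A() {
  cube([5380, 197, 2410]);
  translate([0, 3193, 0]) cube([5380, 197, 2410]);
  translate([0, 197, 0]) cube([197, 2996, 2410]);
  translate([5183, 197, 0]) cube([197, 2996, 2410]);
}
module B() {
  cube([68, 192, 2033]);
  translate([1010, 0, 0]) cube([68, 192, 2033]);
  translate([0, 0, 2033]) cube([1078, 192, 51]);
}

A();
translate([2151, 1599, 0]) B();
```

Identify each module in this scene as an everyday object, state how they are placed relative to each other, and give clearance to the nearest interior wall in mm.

Clearances: x = 1954, y = 1402; minimum 1402 mm.

A is a house frame. B is a door frame. The door frame sits inside the house frame, centred. The clearance to the nearest interior wall is 1402 mm.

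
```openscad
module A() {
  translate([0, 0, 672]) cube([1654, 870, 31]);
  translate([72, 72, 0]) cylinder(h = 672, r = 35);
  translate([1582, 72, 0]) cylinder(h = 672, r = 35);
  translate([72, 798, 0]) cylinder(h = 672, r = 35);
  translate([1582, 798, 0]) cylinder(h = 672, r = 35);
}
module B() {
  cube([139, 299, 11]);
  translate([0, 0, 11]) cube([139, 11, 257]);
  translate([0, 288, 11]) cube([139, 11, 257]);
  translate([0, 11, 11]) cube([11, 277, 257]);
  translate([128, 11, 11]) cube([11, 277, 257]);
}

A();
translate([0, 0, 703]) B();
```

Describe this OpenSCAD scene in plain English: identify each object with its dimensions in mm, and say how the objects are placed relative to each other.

A is a table with a 1654×870 mm rectangular top, 31 mm thick, top surface at z = 703 mm, supported by four round legs of 70 mm diameter, each leg's bounding box inset 37 mm from the nearest pair of top edges, running from the floor.

B is an open storage box with external size 139×299×268 mm and wall thickness 11 mm (the base is also 11 mm thick). The base covers the whole footprint; the four walls stand on the base, with the y-facing walls full-width and the x-facing walls fitting between their inner faces.

The open box is on top of the table.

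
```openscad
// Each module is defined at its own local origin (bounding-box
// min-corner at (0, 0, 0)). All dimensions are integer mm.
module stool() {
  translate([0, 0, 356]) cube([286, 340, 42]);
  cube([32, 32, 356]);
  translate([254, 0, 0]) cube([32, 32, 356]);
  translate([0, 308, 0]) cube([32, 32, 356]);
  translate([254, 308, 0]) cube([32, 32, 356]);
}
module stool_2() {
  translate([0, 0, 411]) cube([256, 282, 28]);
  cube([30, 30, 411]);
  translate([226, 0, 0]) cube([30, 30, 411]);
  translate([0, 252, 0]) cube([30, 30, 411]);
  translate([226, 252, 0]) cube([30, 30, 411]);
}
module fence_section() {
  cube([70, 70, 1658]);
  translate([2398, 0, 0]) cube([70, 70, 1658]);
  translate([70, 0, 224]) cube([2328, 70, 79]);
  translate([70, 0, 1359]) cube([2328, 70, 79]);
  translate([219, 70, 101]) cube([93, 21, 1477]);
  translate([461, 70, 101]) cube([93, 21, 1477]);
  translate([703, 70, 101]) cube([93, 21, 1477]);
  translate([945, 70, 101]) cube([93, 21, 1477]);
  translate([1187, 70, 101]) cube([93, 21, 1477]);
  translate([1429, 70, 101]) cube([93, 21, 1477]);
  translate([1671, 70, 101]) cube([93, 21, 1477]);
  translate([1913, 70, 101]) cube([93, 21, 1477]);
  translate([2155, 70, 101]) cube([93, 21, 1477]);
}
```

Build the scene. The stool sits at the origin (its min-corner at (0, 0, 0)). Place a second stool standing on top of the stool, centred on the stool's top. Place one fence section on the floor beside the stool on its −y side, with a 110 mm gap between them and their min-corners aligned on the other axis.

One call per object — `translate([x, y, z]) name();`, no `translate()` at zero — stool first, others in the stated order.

stool();
translate([15, 29, 398]) stool_2();
translate([0, -201, 0]) fence_section();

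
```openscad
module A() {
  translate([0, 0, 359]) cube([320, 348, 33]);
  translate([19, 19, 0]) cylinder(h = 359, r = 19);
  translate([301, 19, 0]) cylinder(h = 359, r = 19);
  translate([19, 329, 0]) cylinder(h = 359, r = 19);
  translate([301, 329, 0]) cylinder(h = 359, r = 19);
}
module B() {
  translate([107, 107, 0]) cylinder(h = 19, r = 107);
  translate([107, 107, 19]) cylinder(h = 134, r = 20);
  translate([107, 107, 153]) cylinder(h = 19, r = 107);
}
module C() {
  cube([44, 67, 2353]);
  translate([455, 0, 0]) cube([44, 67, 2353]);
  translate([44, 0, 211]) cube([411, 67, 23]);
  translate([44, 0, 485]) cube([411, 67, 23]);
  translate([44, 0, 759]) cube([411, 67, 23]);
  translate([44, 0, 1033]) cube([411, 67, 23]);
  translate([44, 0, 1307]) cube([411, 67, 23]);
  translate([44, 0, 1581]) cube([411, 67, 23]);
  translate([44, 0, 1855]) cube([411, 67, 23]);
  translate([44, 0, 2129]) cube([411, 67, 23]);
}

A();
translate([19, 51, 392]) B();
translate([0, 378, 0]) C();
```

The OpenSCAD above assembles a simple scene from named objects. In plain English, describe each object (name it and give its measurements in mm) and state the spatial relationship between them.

A is a simple wooden stool: a rectangular seat 320 mm (x) by 348 mm (y), 33 mm thick, top face at z = 392 mm, on four round legs, each 38 mm in diameter. The legs rest on z = 0, each leg's axis is inset half a diameter from the nearest pair of seat edges (so the leg's bounding box is flush with the corner).

B is a spool: two coaxial disc flanges of radius 107 mm and thickness 19 mm, joined by a core cylinder of radius 20 mm and height 134 mm. The lower flange rests on z = 0 and the three cylinders share a vertical axis.

C is a wooden ladder with two side rails of 44×67 mm section and 2353 mm height, set 499 mm apart overall. Between them run 8 rectangular rungs (67 mm deep, 23 mm thick), front faces flush with the rails' −y face. The bottom of the first rung is 211 mm above the floor and each subsequent rung is 274 mm higher than the one below.

The spool is on top of the stool. The ladder is on the floor beside the stool on its +y side.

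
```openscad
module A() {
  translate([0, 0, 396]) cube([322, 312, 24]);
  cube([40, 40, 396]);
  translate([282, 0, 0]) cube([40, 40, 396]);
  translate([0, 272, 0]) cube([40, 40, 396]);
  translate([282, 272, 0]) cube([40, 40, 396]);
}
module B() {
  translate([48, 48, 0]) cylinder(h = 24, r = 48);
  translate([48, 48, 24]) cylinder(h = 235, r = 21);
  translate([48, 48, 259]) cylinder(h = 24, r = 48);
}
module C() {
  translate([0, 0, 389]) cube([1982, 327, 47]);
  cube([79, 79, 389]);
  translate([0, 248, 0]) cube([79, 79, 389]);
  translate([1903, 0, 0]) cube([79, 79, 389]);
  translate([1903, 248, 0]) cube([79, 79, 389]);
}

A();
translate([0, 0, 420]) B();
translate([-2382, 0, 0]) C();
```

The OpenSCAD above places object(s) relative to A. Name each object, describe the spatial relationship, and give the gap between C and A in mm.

The bench's nearest face is 400 mm from the stool's −x face.

A is a stool. B is a spool. C is a bench. The spool is on top of the stool. The bench is on the floor beside the stool on its −x side. The gap between the bench and the stool is 400 mm.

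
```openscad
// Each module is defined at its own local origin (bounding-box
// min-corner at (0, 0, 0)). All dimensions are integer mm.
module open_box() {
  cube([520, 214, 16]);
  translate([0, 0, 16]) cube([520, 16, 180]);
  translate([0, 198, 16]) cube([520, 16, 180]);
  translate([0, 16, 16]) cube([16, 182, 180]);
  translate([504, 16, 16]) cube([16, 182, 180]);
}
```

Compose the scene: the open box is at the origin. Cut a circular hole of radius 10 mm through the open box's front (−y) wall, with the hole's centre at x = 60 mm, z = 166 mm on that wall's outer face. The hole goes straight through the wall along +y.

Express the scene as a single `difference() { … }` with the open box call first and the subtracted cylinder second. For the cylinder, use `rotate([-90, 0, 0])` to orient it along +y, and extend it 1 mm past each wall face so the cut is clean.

difference() {
  open_box();
  translate([60, -1, 166]) rotate([-90, 0, 0]) cylinder(h = 18, r = 10);
}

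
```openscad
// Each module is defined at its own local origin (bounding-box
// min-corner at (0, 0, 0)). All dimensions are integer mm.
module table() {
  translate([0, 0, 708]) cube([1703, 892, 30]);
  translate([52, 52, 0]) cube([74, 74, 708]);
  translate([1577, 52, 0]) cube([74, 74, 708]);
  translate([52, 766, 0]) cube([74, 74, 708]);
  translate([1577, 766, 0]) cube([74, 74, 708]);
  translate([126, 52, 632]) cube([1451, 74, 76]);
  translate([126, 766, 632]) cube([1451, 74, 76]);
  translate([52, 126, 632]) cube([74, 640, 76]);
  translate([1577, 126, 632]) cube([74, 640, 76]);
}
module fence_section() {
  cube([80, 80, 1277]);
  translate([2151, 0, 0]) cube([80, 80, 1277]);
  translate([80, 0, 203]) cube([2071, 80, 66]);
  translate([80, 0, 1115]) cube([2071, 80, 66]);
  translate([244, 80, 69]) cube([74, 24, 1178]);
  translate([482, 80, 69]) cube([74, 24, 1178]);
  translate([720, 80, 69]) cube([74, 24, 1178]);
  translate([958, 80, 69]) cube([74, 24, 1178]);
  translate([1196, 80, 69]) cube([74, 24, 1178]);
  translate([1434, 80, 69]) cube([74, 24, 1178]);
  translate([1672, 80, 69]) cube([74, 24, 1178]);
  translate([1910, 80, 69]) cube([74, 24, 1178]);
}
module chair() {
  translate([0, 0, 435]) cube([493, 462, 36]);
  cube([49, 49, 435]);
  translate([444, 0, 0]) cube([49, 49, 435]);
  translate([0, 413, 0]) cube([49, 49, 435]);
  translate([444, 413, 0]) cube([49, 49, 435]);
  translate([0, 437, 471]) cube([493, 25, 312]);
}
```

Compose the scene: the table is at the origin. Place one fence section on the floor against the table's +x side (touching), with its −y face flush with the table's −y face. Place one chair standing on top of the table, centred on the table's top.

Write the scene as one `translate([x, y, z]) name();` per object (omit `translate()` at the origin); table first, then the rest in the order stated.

table();
translate([1703, 0, 0]) fence_section();
translate([605, 215, 738]) chair();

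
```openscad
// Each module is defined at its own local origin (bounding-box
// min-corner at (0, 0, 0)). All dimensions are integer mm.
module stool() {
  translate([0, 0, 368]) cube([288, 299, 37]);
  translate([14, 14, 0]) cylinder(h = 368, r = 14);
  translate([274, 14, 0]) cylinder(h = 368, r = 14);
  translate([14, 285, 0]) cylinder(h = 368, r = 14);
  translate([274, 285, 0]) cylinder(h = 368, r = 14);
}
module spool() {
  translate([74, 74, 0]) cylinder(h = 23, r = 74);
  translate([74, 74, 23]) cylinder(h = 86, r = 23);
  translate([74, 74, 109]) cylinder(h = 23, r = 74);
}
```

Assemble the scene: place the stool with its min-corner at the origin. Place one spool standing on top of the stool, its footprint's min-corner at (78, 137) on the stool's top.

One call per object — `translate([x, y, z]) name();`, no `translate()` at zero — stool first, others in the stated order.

stool();
translate([78, 137, 405]) spool();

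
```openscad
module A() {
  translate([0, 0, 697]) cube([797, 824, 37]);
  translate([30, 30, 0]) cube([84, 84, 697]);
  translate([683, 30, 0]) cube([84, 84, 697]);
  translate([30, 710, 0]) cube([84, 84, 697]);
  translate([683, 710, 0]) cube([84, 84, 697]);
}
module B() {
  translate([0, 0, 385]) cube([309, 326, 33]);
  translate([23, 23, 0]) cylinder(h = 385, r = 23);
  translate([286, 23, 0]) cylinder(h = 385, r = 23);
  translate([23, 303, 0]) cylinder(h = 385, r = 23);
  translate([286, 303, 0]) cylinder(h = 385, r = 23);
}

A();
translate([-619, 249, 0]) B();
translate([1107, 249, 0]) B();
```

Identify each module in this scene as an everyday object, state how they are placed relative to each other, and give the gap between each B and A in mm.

A is a table. B is a stool. Two stools sit around the table at the −x, +x sides. The gap between each stool and the table is 310 mm.

Each stool's nearest face is 310 mm from the table's bounding box.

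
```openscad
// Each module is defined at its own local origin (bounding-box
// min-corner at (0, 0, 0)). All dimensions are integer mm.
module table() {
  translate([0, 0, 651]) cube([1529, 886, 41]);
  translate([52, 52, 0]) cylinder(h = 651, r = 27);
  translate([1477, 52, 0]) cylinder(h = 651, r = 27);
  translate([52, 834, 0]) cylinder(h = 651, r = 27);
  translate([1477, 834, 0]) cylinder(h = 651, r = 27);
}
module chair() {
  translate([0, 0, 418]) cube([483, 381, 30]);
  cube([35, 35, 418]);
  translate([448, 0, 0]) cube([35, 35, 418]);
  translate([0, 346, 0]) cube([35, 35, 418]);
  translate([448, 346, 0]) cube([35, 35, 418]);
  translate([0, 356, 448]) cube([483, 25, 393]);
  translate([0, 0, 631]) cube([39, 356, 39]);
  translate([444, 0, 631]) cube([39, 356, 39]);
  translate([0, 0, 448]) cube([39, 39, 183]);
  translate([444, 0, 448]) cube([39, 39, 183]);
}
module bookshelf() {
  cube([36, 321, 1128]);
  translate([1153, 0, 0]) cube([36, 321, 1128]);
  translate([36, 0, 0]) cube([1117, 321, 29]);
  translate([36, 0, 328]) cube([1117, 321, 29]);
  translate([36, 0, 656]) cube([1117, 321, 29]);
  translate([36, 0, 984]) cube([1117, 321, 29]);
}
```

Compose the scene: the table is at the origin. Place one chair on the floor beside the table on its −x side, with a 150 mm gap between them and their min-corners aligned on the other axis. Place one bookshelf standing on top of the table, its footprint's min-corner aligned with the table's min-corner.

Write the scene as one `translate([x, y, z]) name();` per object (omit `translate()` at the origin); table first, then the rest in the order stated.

table();
translate([-633, 0, 0]) chair();
translate([0, 0, 692]) bookshelf();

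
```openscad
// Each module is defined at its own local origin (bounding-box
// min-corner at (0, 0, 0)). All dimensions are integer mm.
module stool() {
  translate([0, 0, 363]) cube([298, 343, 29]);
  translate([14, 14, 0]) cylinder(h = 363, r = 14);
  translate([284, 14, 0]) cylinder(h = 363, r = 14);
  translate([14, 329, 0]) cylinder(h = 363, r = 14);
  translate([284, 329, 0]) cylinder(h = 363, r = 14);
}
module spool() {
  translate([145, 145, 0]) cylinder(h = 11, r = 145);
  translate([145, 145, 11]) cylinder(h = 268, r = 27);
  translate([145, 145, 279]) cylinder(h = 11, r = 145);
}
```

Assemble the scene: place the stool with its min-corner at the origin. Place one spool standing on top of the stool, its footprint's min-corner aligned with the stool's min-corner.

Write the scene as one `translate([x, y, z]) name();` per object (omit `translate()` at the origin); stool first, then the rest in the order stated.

stool();
translate([0, 0, 392]) spool();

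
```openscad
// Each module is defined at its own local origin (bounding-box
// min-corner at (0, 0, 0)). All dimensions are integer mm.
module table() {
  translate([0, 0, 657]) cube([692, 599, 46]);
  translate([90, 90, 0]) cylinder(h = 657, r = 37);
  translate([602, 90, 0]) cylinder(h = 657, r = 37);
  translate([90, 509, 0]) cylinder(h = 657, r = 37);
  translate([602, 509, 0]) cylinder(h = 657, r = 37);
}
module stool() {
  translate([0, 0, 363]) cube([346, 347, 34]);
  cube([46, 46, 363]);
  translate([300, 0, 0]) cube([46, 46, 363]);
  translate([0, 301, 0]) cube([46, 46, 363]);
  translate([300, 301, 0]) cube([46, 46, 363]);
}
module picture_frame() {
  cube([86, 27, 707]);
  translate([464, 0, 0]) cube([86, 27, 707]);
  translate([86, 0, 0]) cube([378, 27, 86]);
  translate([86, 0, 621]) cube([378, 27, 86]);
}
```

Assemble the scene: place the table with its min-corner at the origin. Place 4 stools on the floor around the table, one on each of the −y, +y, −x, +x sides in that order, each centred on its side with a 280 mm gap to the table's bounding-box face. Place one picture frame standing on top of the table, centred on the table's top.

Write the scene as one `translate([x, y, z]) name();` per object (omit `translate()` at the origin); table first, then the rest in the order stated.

table();
translate([173, -627, 0]) stool();
translate([173, 879, 0]) stool();
translate([-626, 126, 0]) stool();
translate([972, 126, 0]) stool();
translate([71, 286, 703]) picture_frame();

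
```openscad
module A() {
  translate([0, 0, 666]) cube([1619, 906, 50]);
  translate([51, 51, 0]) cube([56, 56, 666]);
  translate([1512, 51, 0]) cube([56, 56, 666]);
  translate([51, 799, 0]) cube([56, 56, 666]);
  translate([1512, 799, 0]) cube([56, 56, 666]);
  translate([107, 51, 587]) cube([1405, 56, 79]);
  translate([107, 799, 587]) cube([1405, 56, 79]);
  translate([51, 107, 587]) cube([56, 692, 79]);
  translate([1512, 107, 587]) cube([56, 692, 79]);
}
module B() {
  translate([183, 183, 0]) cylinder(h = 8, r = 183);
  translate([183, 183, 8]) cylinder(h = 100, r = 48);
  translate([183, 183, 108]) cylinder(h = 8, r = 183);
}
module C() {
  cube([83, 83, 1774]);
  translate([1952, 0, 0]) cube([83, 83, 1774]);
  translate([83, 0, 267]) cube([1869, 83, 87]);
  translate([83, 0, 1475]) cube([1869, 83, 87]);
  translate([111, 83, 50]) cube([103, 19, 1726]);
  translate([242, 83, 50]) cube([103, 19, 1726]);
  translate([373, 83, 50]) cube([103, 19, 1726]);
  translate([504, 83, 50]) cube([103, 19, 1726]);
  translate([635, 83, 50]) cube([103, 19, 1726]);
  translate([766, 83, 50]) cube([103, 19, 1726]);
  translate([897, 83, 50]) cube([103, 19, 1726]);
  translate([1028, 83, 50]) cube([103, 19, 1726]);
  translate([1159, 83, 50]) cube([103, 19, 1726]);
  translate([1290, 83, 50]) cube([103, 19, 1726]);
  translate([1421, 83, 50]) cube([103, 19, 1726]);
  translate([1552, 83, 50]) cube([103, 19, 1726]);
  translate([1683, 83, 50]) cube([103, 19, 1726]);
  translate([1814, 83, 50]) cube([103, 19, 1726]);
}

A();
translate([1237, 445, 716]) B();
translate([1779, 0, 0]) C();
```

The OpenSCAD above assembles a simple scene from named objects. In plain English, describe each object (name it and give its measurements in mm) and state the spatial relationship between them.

A is a rectangular dining table. The top is 1619×906×50 mm with its upper surface at z = 716 mm. It stands on four 56×56 mm square legs, each inset 51 mm from the nearest pair of top edges, running from the floor to the underside of the top. Four apron rails, 56 mm thick and 79 mm tall, run between adjacent legs with their top edges flush with the underside of the top and their outer faces flush with the legs' outer faces.

B is a spool: two coaxial disc flanges of radius 183 mm and thickness 8 mm, joined by a core cylinder of radius 48 mm and height 100 mm. The lower flange rests on z = 0 and the three cylinders share a vertical axis.

C is a fence section. Two 83×83 mm posts, 1774 mm tall, stand on the floor with a clear span of 1869 mm between their inner faces. Two horizontal rails of 83×87 mm section span the gap between the posts with their undersides at z = 267 mm and z = 1475 mm, flush with the posts' −y face. 14 pickets, each 103 mm wide, 19 mm thick and 1726 mm tall, are fixed to the +y face of the rails with their bottoms at z = 50 mm, evenly spaced across the span with equal gaps (rounded down to the nearest mm) at the −x end and between each pair — any rounding remainder accumulates at the +x end.

The spool is on top of the table. The fence section is on the floor beside the table on its +x side.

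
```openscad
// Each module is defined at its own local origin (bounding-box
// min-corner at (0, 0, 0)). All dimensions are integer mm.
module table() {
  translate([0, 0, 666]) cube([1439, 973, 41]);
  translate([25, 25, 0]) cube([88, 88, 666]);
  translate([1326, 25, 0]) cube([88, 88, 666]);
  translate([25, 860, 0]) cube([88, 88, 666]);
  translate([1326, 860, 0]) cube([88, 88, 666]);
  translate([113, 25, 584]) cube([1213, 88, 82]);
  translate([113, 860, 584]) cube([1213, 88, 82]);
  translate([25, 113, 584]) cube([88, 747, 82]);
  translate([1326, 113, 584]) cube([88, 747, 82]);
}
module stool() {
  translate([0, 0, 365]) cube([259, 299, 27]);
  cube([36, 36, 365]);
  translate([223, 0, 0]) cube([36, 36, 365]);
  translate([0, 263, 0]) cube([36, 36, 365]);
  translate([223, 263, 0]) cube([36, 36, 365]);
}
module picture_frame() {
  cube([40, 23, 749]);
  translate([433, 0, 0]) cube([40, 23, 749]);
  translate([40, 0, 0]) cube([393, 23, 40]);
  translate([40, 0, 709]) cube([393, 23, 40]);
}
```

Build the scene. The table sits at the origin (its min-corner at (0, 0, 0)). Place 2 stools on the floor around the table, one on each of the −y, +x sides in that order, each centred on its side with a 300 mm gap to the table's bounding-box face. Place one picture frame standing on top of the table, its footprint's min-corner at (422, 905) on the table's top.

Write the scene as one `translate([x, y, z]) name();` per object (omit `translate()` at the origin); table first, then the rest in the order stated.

table();
translate([590, -599, 0]) stool();
translate([1739, 337, 0]) stool();
translate([422, 905, 707]) picture_frame();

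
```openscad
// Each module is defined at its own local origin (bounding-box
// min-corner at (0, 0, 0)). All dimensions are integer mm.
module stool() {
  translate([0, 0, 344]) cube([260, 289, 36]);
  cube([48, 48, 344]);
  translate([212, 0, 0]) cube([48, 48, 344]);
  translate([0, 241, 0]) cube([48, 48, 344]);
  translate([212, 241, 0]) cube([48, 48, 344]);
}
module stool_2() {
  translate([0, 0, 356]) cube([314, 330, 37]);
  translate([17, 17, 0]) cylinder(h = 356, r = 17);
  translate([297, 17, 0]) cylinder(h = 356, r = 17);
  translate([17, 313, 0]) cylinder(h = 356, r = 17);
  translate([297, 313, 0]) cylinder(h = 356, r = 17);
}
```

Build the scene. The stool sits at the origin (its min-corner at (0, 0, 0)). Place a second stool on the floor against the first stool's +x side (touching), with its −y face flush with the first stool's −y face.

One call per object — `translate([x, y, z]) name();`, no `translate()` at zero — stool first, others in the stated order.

stool();
translate([260, 0, 0]) stool_2();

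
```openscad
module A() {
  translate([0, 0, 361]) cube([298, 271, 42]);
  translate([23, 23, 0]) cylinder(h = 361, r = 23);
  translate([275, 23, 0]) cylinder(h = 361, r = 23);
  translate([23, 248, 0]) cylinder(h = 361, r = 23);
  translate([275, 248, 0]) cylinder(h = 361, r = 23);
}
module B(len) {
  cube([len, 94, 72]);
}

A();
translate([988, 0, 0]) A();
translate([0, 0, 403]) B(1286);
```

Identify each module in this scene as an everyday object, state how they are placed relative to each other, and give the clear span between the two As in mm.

Second stool starts at x = 988; first ends at x = 298; clear span = 988 − 298 = 690 mm.

A is a stool. B is a beam. A beam spans the tops of two stools. The clear span between the two stools is 690 mm.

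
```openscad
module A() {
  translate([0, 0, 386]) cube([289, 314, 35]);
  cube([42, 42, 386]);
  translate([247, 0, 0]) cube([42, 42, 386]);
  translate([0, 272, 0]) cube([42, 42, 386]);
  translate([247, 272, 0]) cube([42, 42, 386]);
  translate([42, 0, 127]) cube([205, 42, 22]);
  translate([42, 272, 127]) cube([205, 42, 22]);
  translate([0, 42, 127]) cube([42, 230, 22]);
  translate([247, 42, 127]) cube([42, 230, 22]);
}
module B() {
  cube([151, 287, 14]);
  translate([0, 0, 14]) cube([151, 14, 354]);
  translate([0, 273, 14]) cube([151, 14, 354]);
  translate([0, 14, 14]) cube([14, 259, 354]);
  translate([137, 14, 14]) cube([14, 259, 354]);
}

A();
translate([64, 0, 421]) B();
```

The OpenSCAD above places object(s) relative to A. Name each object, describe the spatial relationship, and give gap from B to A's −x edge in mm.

The open box's min-x is at 64; the stool's min-x is 0; gap = 64 mm.

A is a stool. B is an open box. The open box is on top of the stool. The gap from the open box to the stool's −x edge is 64 mm.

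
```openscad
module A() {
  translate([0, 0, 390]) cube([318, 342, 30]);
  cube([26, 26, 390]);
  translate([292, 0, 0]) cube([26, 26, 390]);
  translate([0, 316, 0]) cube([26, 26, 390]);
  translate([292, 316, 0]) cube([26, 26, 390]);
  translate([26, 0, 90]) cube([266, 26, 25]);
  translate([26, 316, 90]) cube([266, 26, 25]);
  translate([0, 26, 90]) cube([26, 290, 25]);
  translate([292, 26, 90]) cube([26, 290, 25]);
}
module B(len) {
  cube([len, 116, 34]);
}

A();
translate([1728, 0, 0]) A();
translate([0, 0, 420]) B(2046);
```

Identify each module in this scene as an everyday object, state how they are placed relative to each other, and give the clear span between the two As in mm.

Second stool starts at x = 1728; first ends at x = 318; clear span = 1728 − 318 = 1410 mm.

A is a stool. B is a beam. A beam spans the tops of two stools. The clear span between the two stools is 1410 mm.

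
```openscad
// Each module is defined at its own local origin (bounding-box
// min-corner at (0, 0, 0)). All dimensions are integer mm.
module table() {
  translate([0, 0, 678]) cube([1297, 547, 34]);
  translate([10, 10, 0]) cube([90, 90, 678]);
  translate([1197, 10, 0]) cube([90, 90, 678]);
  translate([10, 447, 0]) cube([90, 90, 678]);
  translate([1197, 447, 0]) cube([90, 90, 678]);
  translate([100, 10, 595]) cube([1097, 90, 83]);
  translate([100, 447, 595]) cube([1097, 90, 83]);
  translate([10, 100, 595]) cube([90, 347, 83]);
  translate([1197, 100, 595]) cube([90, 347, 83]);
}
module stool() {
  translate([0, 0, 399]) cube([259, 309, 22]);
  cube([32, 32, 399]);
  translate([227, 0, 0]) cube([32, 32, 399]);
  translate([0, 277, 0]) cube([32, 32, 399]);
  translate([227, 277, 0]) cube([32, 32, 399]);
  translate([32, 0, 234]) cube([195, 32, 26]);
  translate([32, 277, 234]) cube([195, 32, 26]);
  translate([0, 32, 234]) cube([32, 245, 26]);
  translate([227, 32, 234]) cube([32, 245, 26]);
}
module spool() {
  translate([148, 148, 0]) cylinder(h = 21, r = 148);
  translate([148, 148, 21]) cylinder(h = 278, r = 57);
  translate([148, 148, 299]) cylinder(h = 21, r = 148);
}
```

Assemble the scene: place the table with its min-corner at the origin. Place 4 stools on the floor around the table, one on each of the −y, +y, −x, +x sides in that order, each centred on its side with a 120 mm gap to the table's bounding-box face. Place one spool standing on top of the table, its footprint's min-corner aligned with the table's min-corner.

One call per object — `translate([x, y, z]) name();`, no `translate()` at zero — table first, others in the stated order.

table();
translate([519, -429, 0]) stool();
translate([519, 667, 0]) stool();
translate([-379, 119, 0]) stool();
translate([1417, 119, 0]) stool();
translate([0, 0, 712]) spool();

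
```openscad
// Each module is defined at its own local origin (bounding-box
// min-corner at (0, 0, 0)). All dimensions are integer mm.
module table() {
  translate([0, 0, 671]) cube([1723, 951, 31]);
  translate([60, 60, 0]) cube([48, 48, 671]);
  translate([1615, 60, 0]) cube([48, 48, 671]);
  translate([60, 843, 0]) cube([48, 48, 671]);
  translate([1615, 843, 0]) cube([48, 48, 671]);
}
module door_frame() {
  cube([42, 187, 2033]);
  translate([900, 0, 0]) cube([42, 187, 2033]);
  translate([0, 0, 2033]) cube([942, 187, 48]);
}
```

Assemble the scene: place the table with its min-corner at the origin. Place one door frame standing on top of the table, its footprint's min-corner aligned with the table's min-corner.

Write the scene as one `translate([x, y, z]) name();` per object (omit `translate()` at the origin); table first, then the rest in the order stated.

table();
translate([0, 0, 702]) door_frame();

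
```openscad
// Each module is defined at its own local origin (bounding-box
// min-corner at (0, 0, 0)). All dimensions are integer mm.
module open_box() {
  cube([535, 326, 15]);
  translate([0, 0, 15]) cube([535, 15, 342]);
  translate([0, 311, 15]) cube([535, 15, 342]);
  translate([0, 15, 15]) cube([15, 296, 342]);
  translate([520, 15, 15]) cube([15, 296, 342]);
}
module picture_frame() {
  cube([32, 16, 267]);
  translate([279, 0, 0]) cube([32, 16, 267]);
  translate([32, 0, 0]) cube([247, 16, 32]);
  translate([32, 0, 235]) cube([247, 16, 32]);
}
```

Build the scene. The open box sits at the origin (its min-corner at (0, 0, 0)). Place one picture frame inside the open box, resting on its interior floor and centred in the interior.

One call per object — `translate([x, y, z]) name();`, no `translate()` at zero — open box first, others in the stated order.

open_box();
translate([112, 155, 15]) picture_frame();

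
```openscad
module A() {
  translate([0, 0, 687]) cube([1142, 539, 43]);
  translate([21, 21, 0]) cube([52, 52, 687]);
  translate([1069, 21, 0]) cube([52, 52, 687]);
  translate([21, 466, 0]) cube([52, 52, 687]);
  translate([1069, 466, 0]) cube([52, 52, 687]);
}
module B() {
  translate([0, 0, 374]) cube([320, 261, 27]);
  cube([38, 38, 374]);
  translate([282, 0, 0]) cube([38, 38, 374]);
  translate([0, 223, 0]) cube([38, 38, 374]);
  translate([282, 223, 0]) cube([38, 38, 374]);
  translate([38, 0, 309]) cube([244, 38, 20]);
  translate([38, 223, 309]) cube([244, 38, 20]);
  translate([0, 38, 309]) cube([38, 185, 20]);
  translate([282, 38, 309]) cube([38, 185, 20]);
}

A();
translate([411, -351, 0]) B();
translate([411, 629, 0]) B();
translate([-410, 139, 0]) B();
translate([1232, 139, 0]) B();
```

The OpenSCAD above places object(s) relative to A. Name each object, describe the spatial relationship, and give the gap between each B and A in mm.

Each stool's nearest face is 90 mm from the table's bounding box.

A is a table. B is a stool. Four stools sit around the table at the −y, +y, −x, +x sides. The gap between each stool and the table is 90 mm.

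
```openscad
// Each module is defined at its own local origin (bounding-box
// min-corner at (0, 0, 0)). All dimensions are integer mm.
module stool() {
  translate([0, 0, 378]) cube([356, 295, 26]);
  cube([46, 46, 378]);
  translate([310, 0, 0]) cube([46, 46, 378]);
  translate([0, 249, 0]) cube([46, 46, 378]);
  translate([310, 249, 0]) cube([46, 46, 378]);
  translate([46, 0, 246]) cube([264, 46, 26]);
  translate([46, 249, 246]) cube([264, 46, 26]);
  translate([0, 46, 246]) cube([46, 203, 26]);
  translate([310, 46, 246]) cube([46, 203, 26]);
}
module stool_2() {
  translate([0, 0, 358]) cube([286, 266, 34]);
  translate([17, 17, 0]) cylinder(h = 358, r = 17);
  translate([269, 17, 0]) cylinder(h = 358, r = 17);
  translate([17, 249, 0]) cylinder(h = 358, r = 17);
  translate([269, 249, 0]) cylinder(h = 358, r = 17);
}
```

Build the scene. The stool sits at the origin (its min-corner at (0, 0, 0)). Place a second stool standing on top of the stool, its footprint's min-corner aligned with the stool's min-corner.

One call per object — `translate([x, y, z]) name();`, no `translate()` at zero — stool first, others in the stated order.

stool();
translate([0, 0, 404]) stool_2();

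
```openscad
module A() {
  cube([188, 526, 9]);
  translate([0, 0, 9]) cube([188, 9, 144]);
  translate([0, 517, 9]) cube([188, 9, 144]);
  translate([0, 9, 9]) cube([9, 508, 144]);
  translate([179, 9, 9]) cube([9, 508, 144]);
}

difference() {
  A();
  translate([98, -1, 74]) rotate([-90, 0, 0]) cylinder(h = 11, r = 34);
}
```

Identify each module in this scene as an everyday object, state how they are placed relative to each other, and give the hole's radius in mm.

The subtracted cylinder has r = 34 mm.

A is an open box. The open box has a circular hole through its front wall. The hole's radius is 34 mm.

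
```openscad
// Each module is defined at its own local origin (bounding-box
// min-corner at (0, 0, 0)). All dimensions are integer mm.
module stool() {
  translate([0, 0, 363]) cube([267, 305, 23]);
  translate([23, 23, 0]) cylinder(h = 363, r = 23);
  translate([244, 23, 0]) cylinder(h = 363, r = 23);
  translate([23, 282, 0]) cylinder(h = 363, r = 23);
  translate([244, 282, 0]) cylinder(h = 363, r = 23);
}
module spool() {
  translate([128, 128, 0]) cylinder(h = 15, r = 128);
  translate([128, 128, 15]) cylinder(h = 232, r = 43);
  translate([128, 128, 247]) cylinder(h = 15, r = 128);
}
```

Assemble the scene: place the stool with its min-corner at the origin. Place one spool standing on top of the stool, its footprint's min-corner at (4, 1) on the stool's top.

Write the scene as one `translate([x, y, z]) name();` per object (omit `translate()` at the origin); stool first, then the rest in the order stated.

stool();
translate([4, 1, 386]) spool();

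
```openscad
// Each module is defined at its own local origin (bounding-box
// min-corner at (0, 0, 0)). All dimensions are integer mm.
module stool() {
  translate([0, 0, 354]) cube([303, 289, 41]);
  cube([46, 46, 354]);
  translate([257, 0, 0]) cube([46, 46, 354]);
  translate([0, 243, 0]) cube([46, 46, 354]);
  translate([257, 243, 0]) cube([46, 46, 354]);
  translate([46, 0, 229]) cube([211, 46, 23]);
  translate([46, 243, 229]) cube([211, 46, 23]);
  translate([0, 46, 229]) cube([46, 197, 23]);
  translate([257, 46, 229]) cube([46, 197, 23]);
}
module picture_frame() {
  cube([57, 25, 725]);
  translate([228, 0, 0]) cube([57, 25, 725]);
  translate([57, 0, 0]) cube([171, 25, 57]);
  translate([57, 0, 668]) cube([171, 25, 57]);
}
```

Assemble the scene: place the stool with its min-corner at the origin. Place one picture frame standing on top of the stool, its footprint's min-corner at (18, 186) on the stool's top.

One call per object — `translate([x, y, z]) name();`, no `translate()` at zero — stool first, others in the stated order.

stool();
translate([18, 186, 395]) picture_frame();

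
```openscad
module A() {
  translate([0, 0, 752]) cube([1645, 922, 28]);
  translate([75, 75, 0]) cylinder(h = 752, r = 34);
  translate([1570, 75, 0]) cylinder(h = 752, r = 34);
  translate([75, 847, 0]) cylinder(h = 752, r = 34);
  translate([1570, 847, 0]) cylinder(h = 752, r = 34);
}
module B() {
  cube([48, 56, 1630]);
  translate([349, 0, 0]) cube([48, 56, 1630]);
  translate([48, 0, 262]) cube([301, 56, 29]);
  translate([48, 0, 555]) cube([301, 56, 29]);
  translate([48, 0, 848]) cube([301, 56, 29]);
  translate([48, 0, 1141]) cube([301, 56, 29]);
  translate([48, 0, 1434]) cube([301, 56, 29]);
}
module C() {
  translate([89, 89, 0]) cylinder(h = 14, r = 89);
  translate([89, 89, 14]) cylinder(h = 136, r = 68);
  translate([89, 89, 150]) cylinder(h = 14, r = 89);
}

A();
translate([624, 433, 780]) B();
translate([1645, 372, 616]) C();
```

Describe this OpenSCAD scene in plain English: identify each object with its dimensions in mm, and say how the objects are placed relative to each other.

A is a rectangular dining table. The top is 1645×922×28 mm with its upper surface at z = 780 mm. It stands on four round legs of 68 mm diameter, each leg's bounding box inset 41 mm from the nearest pair of top edges, running from the floor to the underside of the top.

B is a straight ladder. Two 48×56 mm vertical rails, 1630 mm tall, stand 397 mm apart (outside-to-outside) with their front faces coplanar on the −y side. 5 rungs, each 56 mm deep and 29 mm tall, span between the inner faces of the rails, front faces flush with the rails. The lowest rung's underside is at z = 262 mm and rungs are spaced 293 mm apart (underside to underside).

C is a spool: two coaxial disc flanges of radius 89 mm and thickness 14 mm, joined by a core cylinder of radius 68 mm and height 136 mm. The lower flange rests on z = 0 and the three cylinders share a vertical axis.

The ladder is on top of the table, centred. The spool is beside the table with their tops flush at z = 780.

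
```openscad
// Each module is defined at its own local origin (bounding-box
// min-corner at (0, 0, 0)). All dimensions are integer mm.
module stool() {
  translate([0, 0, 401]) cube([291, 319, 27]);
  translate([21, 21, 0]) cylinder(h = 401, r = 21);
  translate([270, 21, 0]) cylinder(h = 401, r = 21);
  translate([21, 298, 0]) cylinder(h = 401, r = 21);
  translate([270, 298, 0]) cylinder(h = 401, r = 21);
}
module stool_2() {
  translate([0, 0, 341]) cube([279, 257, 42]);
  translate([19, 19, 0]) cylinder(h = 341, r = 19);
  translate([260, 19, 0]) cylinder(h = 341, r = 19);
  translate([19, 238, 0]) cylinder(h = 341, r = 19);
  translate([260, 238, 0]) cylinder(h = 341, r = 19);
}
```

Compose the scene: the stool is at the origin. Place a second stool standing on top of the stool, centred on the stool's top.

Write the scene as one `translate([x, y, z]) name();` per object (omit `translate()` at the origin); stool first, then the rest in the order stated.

stool();
translate([6, 31, 428]) stool_2();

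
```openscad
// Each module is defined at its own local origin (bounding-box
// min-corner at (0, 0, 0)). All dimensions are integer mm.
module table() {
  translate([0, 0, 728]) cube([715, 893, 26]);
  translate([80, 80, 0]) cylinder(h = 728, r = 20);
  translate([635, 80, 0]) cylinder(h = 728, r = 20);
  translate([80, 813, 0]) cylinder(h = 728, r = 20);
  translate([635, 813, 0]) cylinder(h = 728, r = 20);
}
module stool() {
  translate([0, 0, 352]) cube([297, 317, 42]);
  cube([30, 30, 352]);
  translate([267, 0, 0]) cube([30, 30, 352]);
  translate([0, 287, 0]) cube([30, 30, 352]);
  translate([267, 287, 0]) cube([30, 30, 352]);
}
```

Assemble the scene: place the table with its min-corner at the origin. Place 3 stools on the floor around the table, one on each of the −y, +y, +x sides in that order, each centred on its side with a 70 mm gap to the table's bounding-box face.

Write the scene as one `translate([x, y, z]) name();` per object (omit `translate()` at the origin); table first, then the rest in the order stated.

table();
translate([209, -387, 0]) stool();
translate([209, 963, 0]) stool();
translate([785, 288, 0]) stool();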